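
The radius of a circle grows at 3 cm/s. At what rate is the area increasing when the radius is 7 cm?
42π cm²/s

A = πr²
dA/dt = 2πr · dr/dt = 2π(7)(3) = 42π cm²/s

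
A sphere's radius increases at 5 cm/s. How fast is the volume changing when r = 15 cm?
4500π cm³/s

V = (4/3)πr³
dV/dt = dV/dr · dr/dt = 4πr² · 5
At r = 15: dV/dt = 4500π cm³/s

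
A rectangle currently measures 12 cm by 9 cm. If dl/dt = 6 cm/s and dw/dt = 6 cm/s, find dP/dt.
24 cm/s

P = 2(l + w)
dP/dt = 2(dl/dt + dw/dt) = 2(6 + 6) = 24 cm/s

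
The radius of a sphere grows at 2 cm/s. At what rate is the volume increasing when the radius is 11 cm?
968π cm³/s

V = (4/3)πr³
dV/dt = dV/dr · dr/dt = 4πr² · 2
At r = 11: dV/dt = 968π cm³/s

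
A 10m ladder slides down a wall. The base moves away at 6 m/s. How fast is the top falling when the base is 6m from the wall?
9/2 = 4.5 m/s

x² + y² = 10²
2x·dx/dt + 2y·dy/dt = 0
dy/dt = -x/y · dx/dt = -6/8 · 6 = -9/2 m/s
The top is descending at 9/2 = 4.5 m/s.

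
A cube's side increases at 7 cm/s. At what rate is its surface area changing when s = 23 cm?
1932 cm²/s

A = 6s²
dA/dt = 12s · ds/dt = 12·23·7 = 1932 cm²/s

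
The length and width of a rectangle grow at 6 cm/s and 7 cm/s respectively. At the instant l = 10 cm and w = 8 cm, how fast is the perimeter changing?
26 cm/s

P = 2(l + w)
dP/dt = 2(dl/dt + dw/dt) = 2(6 + 7) = 26 cm/s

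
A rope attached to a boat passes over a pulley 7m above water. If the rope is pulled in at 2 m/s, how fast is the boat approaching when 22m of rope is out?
44√435/435 ≈ 2.11 m/s

rope² = x² + 7²
x = √(22² - 7²) = √435
dx/dt = (rope/x) · d(rope)/dt = (22/√435) · (-2) = -44√435/435 m/s
The boat approaches at 44√435/435 ≈ 2.11 m/s.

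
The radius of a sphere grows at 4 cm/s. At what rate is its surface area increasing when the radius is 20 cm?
640π cm²/s

S = 4πr²
dS/dt = dS/dr · dr/dt = 8πr · 4
At r = 20: dS/dt = 640π cm²/s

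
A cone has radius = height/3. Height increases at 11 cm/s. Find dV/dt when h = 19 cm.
3971π/9 cm³/s

V = (1/3)π(h/3)²h = πh³/27
dV/dt = πh²/9 · 11
At h = 19: dV/dt = 3971π/9 cm³/s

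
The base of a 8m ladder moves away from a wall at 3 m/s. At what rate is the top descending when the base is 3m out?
9√55/55 ≈ 1.214 m/s

x² + y² = 8²
2x·dx/dt + 2y·dy/dt = 0
dy/dt = -x/y · dx/dt = -3/√55 · 3 = -9√55/55 m/s
The top is descending at 9√55/55 ≈ 1.214 m/s.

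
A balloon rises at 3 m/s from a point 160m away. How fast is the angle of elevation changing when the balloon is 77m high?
0.015224 rad/s

tan(θ) = y/160
sec²(θ) · dθ/dt = (1/160) · dy/dt
dθ/dt = cos²(θ)/160 · 3 = 160/(160² + 77²) · 3
dθ/dt = 0.015224 rad/s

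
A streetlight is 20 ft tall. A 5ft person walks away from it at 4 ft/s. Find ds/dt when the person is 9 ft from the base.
4/3 ft/s

By similar triangles: 20/(x+s) = 5/s
Solving: s = 5x/15
ds/dt = 5/15 · dx/dt = 1/3 · 4 = 4/3 ft/s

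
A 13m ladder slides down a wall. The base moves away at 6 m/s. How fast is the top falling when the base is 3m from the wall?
9√10/20 ≈ 1.423 m/s

x² + y² = 13²
2x·dx/dt + 2y·dy/dt = 0
dy/dt = -x/y · dx/dt = -3/(4√10) · 6 = -9√10/20 m/s
The top is descending at 9√10/20 ≈ 1.423 m/s.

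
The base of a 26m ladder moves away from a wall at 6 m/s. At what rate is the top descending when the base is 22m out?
11√3/2 ≈ 9.526 m/s

x² + y² = 26²
2x·dx/dt + 2y·dy/dt = 0
dy/dt = -x/y · dx/dt = -22/(8√3) · 6 = -11√3/2 m/s
The top is descending at 11√3/2 ≈ 9.526 m/s.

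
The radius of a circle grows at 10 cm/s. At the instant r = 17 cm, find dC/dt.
20π cm/s

C = 2πr
dC/dt = 2π · dr/dt = 2π · 10 = 20π cm/s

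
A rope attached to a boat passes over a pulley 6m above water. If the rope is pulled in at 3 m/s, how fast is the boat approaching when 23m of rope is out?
69√493/493 ≈ 3.108 m/s

rope² = x² + 6²
x = √(23² - 6²) = √493
dx/dt = (rope/x) · d(rope)/dt = (23/√493) · (-3) = -69√493/493 m/s
The boat approaches at 69√493/493 ≈ 3.108 m/s.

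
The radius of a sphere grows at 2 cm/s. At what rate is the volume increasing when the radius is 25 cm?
5000π cm³/s

V = (4/3)πr³
dV/dt = dV/dr · dr/dt = 4πr² · 2
At r = 25: dV/dt = 5000π cm³/s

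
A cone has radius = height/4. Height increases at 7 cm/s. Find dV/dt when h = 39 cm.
10647π/16 cm³/s

V = (1/3)π(h/4)²h = πh³/48
dV/dt = πh²/16 · 7
At h = 39: dV/dt = 10647π/16 cm³/s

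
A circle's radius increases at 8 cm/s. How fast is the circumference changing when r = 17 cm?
16π cm/s

C = 2πr
dC/dt = 2π · dr/dt = 2π · 8 = 16π cm/s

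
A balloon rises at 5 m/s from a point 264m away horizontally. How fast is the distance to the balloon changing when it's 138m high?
23√2465/493 ≈ 2.316 m/s

z² = 264² + y²
z = √(264² + 138²) = 6√2465
dz/dt = y/z · dy/dt = 138/(6√2465) · 5 = 23√2465/493 ≈ 2.316 m/s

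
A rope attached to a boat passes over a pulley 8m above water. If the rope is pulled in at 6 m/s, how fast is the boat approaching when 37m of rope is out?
74√145/145 ≈ 6.145 m/s

rope² = x² + 8²
x = √(37² - 8²) = 3√145
dx/dt = (rope/x) · d(rope)/dt = (37/(3√145)) · (-6) = -74√145/145 m/s
The boat approaches at 74√145/145 ≈ 6.145 m/s.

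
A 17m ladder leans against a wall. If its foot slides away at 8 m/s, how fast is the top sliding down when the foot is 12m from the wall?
96√145/145 ≈ 7.972 m/s

x² + y² = 17²
2x·dx/dt + 2y·dy/dt = 0
dy/dt = -x/y · dx/dt = -12/√145 · 8 = -96√145/145 m/s
The top is descending at 96√145/145 ≈ 7.972 m/s.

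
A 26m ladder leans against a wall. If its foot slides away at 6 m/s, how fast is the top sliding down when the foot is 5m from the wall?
10√651/217 ≈ 1.176 m/s

x² + y² = 26²
2x·dx/dt + 2y·dy/dt = 0
dy/dt = -x/y · dx/dt = -5/√651 · 6 = -10√651/217 m/s
The top is descending at 10√651/217 ≈ 1.176 m/s.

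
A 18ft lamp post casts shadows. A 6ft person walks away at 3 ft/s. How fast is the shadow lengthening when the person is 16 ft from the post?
3/2 ft/s

By similar triangles: 18/(x+s) = 6/s
Solving: s = 6x/12
ds/dt = 6/12 · dx/dt = 1/2 · 3 = 3/2 ft/s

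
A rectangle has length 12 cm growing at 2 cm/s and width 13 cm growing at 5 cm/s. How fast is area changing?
86 cm²/s

A = lw
dA/dt = w·dl/dt + l·dw/dt = 13·2 + 12·5 = 86 cm²/s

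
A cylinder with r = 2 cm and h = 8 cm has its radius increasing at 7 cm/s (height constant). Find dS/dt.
168π cm²/s

S = 2πrh + 2πr² (lateral + bases)
dS/dt = (2πh + 4πr)·dr/dt = (2π·8 + 4π·2)·7
= 168π cm²/s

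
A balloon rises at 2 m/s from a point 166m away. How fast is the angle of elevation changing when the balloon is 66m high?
0.010404 rad/s

tan(θ) = y/166
sec²(θ) · dθ/dt = (1/166) · dy/dt
dθ/dt = cos²(θ)/166 · 2 = 166/(166² + 66²) · 2
dθ/dt = 0.010404 rad/s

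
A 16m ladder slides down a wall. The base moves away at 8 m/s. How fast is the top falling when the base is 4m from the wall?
8√15/15 ≈ 2.066 m/s

x² + y² = 16²
2x·dx/dt + 2y·dy/dt = 0
dy/dt = -x/y · dx/dt = -4/(4√15) · 8 = -8√15/15 m/s
The top is descending at 8√15/15 ≈ 2.066 m/s.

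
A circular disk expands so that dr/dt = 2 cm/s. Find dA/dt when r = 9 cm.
36π cm²/s

A = πr²
dA/dt = 2πr · dr/dt = 2π(9)(2) = 36π cm²/s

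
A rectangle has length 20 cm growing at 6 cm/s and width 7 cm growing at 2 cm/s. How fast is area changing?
82 cm²/s

A = lw
dA/dt = w·dl/dt + l·dw/dt = 7·6 + 20·2 = 82 cm²/s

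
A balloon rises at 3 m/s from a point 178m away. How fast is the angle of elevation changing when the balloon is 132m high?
0.010874 rad/s

tan(θ) = y/178
sec²(θ) · dθ/dt = (1/178) · dy/dt
dθ/dt = cos²(θ)/178 · 3 = 178/(178² + 132²) · 3
dθ/dt = 0.010874 rad/s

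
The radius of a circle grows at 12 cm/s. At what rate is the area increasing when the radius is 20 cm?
480π cm²/s

A = πr²
dA/dt = 2πr · dr/dt = 2π(20)(12) = 480π cm²/s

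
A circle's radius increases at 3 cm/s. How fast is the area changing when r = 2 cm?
12π cm²/s

A = πr²
dA/dt = 2πr · dr/dt = 2π(2)(3) = 12π cm²/s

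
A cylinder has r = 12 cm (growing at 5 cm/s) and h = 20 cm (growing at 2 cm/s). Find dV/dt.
2688π cm³/s

V = πr²h
dV/dt = 2πrh·dr/dt + πr²·dh/dt
= 2π(12)(20)(5) + π(12)²(2)
= 2688π cm³/s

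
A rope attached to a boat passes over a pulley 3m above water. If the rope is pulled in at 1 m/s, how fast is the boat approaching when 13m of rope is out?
13√10/40 ≈ 1.028 m/s

rope² = x² + 3²
x = √(13² - 3²) = 4√10
dx/dt = (rope/x) · d(rope)/dt = (13/(4√10)) · (-1) = -13√10/40 m/s
The boat approaches at 13√10/40 ≈ 1.028 m/s.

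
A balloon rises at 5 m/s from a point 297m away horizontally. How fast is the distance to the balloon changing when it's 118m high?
590√102133/102133 ≈ 1.846 m/s

z² = 297² + y²
z = √(297² + 118²) = √102133
dz/dt = y/z · dy/dt = 118/√102133 · 5 = 590√102133/102133 ≈ 1.846 m/s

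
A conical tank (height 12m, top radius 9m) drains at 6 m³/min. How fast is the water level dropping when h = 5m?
32/(75π) ≈ 0.1358 m/min

r/h = 9/12, so r = (3/4)h
V = (1/3)πr²h = (1/3)π((3/4)h)²h = (3/16)πh³
dV/dh = (9/16)πh²
dh/dt = (dV/dt)/(dV/dh) = -6/((9/16)π·5²) = -32/(75π) m/min
The level is dropping at 32/(75π) ≈ 0.1358 m/min.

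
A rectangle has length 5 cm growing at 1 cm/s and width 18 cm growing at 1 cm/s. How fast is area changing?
23 cm²/s

A = lw
dA/dt = w·dl/dt + l·dw/dt = 18·1 + 5·1 = 23 cm²/s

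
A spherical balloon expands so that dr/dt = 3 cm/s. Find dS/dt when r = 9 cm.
216π cm²/s

S = 4πr²
dS/dt = dS/dr · dr/dt = 8πr · 3
At r = 9: dS/dt = 216π cm²/s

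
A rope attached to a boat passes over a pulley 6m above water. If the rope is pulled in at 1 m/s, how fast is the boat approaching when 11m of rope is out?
11√85/85 ≈ 1.193 m/s

rope² = x² + 6²
x = √(11² - 6²) = √85
dx/dt = (rope/x) · d(rope)/dt = (11/√85) · (-1) = -11√85/85 m/s
The boat approaches at 11√85/85 ≈ 1.193 m/s.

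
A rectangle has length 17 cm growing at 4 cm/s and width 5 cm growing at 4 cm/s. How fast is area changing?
88 cm²/s

A = lw
dA/dt = w·dl/dt + l·dw/dt = 5·4 + 17·4 = 88 cm²/s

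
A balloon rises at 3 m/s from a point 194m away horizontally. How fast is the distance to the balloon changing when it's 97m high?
3√5/5 ≈ 1.342 m/s

z² = 194² + y²
z = √(194² + 97²) = 97√5
dz/dt = y/z · dy/dt = 97/(97√5) · 3 = 3√5/5 ≈ 1.342 m/s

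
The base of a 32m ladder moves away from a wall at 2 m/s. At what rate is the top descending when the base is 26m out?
26√87/87 ≈ 2.787 m/s

x² + y² = 32²
2x·dx/dt + 2y·dy/dt = 0
dy/dt = -x/y · dx/dt = -26/(2√87) · 2 = -26√87/87 m/s
The top is descending at 26√87/87 ≈ 2.787 m/s.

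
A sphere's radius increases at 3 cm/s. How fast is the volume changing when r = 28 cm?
9408π cm³/s

V = (4/3)πr³
dV/dt = dV/dr · dr/dt = 4πr² · 3
At r = 28: dV/dt = 9408π cm³/s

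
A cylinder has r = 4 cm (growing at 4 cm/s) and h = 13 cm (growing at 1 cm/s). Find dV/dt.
432π cm³/s

V = πr²h
dV/dt = 2πrh·dr/dt + πr²·dh/dt
= 2π(4)(13)(4) + π(4)²(1)
= 432π cm³/s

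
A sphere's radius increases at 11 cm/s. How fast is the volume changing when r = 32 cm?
45056π cm³/s

V = (4/3)πr³
dV/dt = dV/dr · dr/dt = 4πr² · 11
At r = 32: dV/dt = 45056π cm³/s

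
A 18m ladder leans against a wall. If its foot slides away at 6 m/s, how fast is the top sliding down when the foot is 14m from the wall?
21√2/4 ≈ 7.425 m/s

x² + y² = 18²
2x·dx/dt + 2y·dy/dt = 0
dy/dt = -x/y · dx/dt = -14/(8√2) · 6 = -21√2/4 m/s
The top is descending at 21√2/4 ≈ 7.425 m/s.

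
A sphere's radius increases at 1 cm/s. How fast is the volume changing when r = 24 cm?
2304π cm³/s

V = (4/3)πr³
dV/dt = dV/dr · dr/dt = 4πr² · 1
At r = 24: dV/dt = 2304π cm³/s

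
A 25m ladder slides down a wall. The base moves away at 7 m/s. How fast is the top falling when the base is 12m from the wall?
84√481/481 ≈ 3.83 m/s

x² + y² = 25²
2x·dx/dt + 2y·dy/dt = 0
dy/dt = -x/y · dx/dt = -12/√481 · 7 = -84√481/481 m/s
The top is descending at 84√481/481 ≈ 3.83 m/s.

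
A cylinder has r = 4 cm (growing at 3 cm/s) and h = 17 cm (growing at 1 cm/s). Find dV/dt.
424π cm³/s

V = πr²h
dV/dt = 2πrh·dr/dt + πr²·dh/dt
= 2π(4)(17)(3) + π(4)²(1)
= 424π cm³/s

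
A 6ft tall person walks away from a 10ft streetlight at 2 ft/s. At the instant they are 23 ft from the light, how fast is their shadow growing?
3 ft/s

By similar triangles: 10/(x+s) = 6/s
Solving: s = 6x/4
ds/dt = 6/4 · dx/dt = 3/2 · 2 = 3 ft/s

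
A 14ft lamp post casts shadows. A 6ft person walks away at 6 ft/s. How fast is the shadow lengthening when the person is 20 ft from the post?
9/2 ft/s

By similar triangles: 14/(x+s) = 6/s
Solving: s = 6x/8
ds/dt = 6/8 · dx/dt = 3/4 · 6 = 9/2 ft/s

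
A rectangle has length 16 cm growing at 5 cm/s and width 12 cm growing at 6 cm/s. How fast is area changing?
156 cm²/s

A = lw
dA/dt = w·dl/dt + l·dw/dt = 12·5 + 16·6 = 156 cm²/s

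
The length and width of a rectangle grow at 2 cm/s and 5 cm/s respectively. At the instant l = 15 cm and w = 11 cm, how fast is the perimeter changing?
14 cm/s

P = 2(l + w)
dP/dt = 2(dl/dt + dw/dt) = 2(2 + 5) = 14 cm/s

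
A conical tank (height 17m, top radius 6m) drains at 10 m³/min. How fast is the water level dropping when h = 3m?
1445/(162π) ≈ 2.839 m/min

r/h = 6/17, so r = (6/17)h
V = (1/3)πr²h = (1/3)π((6/17)h)²h = (12/289)πh³
dV/dh = (36/289)πh²
dh/dt = (dV/dt)/(dV/dh) = -10/((36/289)π·3²) = -1445/(162π) m/min
The level is dropping at 1445/(162π) ≈ 2.839 m/min.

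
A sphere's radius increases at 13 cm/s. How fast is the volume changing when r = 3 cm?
468π cm³/s

V = (4/3)πr³
dV/dt = dV/dr · dr/dt = 4πr² · 13
At r = 3: dV/dt = 468π cm³/s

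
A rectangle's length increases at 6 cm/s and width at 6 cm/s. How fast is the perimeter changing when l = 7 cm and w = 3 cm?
24 cm/s

P = 2(l + w)
dP/dt = 2(dl/dt + dw/dt) = 2(6 + 6) = 24 cm/s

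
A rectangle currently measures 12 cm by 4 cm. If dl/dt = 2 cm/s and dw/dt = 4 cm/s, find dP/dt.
12 cm/s

P = 2(l + w)
dP/dt = 2(dl/dt + dw/dt) = 2(2 + 4) = 12 cm/s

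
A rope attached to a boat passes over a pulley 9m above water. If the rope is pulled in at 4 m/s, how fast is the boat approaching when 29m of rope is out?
29√190/95 ≈ 4.208 m/s

rope² = x² + 9²
x = √(29² - 9²) = 2√190
dx/dt = (rope/x) · d(rope)/dt = (29/(2√190)) · (-4) = -29√190/95 m/s
The boat approaches at 29√190/95 ≈ 4.208 m/s.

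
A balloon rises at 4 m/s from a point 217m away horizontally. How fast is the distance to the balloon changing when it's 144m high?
576√2713/13565 ≈ 2.212 m/s

z² = 217² + y²
z = √(217² + 144²) = 5√2713
dz/dt = y/z · dy/dt = 144/(5√2713) · 4 = 576√2713/13565 ≈ 2.212 m/s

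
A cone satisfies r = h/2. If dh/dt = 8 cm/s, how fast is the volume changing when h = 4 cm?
32π cm³/s

V = (1/3)π(h/2)²h = πh³/12
dV/dt = πh²/4 · 8
At h = 4: dV/dt = 32π cm³/s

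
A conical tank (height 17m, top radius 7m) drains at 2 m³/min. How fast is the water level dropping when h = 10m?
289/(2450π) ≈ 0.03755 m/min

r/h = 7/17, so r = (7/17)h
V = (1/3)πr²h = (1/3)π((7/17)h)²h = (49/867)πh³
dV/dh = (49/289)πh²
dh/dt = (dV/dt)/(dV/dh) = -2/((49/289)π·10²) = -289/(2450π) m/min
The level is dropping at 289/(2450π) ≈ 0.03755 m/min.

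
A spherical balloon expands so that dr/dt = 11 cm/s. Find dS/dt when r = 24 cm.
2112π cm²/s

S = 4πr²
dS/dt = dS/dr · dr/dt = 8πr · 11
At r = 24: dS/dt = 2112π cm²/s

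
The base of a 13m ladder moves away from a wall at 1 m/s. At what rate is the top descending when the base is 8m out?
8√105/105 ≈ 0.7807 m/s

x² + y² = 13²
2x·dx/dt + 2y·dy/dt = 0
dy/dt = -x/y · dx/dt = -8/√105 · 1 = -8√105/105 m/s
The top is descending at 8√105/105 ≈ 0.7807 m/s.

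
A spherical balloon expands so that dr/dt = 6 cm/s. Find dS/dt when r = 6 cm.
288π cm²/s

S = 4πr²
dS/dt = dS/dr · dr/dt = 8πr · 6
At r = 6: dS/dt = 288π cm²/s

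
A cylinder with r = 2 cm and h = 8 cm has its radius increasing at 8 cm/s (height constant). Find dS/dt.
192π cm²/s

S = 2πrh + 2πr² (lateral + bases)
dS/dt = (2πh + 4πr)·dr/dt = (2π·8 + 4π·2)·8
= 192π cm²/s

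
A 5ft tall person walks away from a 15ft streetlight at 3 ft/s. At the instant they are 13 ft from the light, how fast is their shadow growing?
3/2 ft/s

By similar triangles: 15/(x+s) = 5/s
Solving: s = 5x/10
ds/dt = 5/10 · dx/dt = 1/2 · 3 = 3/2 ft/s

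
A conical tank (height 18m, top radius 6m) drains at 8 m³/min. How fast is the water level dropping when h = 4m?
9/(2π) ≈ 1.432 m/min

r/h = 6/18, so r = (1/3)h
V = (1/3)πr²h = (1/3)π((1/3)h)²h = (1/27)πh³
dV/dh = (1/9)πh²
dh/dt = (dV/dt)/(dV/dh) = -8/((1/9)π·4²) = -9/(2π) m/min
The level is dropping at 9/(2π) ≈ 1.432 m/min.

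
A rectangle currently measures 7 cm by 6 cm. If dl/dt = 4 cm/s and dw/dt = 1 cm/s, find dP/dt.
10 cm/s

P = 2(l + w)
dP/dt = 2(dl/dt + dw/dt) = 2(4 + 1) = 10 cm/s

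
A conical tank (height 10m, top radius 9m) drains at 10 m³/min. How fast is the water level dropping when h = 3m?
1000/(729π) ≈ 0.4366 m/min

r/h = 9/10, so r = (9/10)h
V = (1/3)πr²h = (1/3)π((9/10)h)²h = (27/100)πh³
dV/dh = (81/100)πh²
dh/dt = (dV/dt)/(dV/dh) = -10/((81/100)π·3²) = -1000/(729π) m/min
The level is dropping at 1000/(729π) ≈ 0.4366 m/min.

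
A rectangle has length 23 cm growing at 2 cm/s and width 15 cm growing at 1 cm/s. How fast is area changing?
53 cm²/s

A = lw
dA/dt = w·dl/dt + l·dw/dt = 15·2 + 23·1 = 53 cm²/s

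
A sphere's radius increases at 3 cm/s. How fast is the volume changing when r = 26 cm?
8112π cm³/s

V = (4/3)πr³
dV/dt = dV/dr · dr/dt = 4πr² · 3
At r = 26: dV/dt = 8112π cm³/s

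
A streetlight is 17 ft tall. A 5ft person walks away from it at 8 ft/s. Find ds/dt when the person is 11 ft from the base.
10/3 ft/s

By similar triangles: 17/(x+s) = 5/s
Solving: s = 5x/12
ds/dt = 5/12 · dx/dt = 5/12 · 8 = 10/3 ft/s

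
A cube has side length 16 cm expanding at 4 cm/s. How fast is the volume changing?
3072 cm³/s

V = s³
dV/dt = 3s² · ds/dt = 3·16²·4 = 3072 cm³/s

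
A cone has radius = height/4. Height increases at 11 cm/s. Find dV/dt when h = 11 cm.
1331π/16 cm³/s

V = (1/3)π(h/4)²h = πh³/48
dV/dt = πh²/16 · 11
At h = 11: dV/dt = 1331π/16 cm³/s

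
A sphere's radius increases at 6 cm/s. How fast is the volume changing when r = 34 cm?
27744π cm³/s

V = (4/3)πr³
dV/dt = dV/dr · dr/dt = 4πr² · 6
At r = 34: dV/dt = 27744π cm³/s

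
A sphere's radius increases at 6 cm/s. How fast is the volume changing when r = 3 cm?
216π cm³/s

V = (4/3)πr³
dV/dt = dV/dr · dr/dt = 4πr² · 6
At r = 3: dV/dt = 216π cm³/s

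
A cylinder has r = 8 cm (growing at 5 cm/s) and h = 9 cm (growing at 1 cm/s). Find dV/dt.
784π cm³/s

V = πr²h
dV/dt = 2πrh·dr/dt + πr²·dh/dt
= 2π(8)(9)(5) + π(8)²(1)
= 784π cm³/s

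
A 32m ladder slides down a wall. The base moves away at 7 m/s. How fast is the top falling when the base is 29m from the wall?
203√183/183 ≈ 15.01 m/s

x² + y² = 32²
2x·dx/dt + 2y·dy/dt = 0
dy/dt = -x/y · dx/dt = -29/√183 · 7 = -203√183/183 m/s
The top is descending at 203√183/183 ≈ 15.01 m/s.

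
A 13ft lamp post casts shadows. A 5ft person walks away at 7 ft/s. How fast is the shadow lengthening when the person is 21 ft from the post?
35/8 ft/s

By similar triangles: 13/(x+s) = 5/s
Solving: s = 5x/8
ds/dt = 5/8 · dx/dt = 5/8 · 7 = 35/8 ft/s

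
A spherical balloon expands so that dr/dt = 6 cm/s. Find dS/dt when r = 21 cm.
1008π cm²/s

S = 4πr²
dS/dt = dS/dr · dr/dt = 8πr · 6
At r = 21: dS/dt = 1008π cm²/s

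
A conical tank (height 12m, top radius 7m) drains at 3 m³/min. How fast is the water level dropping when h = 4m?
27/(49π) ≈ 0.1754 m/min

r/h = 7/12, so r = (7/12)h
V = (1/3)πr²h = (1/3)π((7/12)h)²h = (49/432)πh³
dV/dh = (49/144)πh²
dh/dt = (dV/dt)/(dV/dh) = -3/((49/144)π·4²) = -27/(49π) m/min
The level is dropping at 27/(49π) ≈ 0.1754 m/min.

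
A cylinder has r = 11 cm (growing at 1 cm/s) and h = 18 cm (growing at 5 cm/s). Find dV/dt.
1001π cm³/s

V = πr²h
dV/dt = 2πrh·dr/dt + πr²·dh/dt
= 2π(11)(18)(1) + π(11)²(5)
= 1001π cm³/s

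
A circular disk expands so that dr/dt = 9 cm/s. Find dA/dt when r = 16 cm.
288π cm²/s

A = πr²
dA/dt = 2πr · dr/dt = 2π(16)(9) = 288π cm²/s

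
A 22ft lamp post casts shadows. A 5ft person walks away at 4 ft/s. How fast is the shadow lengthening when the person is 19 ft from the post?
20/17 ft/s

By similar triangles: 22/(x+s) = 5/s
Solving: s = 5x/17
ds/dt = 5/17 · dx/dt = 5/17 · 4 = 20/17 ft/s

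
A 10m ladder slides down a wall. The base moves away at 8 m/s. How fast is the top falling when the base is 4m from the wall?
16√21/21 ≈ 3.491 m/s

x² + y² = 10²
2x·dx/dt + 2y·dy/dt = 0
dy/dt = -x/y · dx/dt = -4/(2√21) · 8 = -16√21/21 m/s
The top is descending at 16√21/21 ≈ 3.491 m/s.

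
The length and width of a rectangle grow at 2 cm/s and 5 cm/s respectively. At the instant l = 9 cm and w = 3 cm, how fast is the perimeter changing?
14 cm/s

P = 2(l + w)
dP/dt = 2(dl/dt + dw/dt) = 2(2 + 5) = 14 cm/s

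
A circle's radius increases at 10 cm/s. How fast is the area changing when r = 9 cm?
180π cm²/s

A = πr²
dA/dt = 2πr · dr/dt = 2π(9)(10) = 180π cm²/s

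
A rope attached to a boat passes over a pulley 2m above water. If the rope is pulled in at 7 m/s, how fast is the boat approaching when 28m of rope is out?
98√195/195 ≈ 7.018 m/s

rope² = x² + 2²
x = √(28² - 2²) = 2√195
dx/dt = (rope/x) · d(rope)/dt = (28/(2√195)) · (-7) = -98√195/195 m/s
The boat approaches at 98√195/195 ≈ 7.018 m/s.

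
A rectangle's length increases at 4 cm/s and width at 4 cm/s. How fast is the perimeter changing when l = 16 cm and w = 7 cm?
16 cm/s

P = 2(l + w)
dP/dt = 2(dl/dt + dw/dt) = 2(4 + 4) = 16 cm/s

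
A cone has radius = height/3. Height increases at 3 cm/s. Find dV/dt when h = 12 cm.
48π cm³/s

V = (1/3)π(h/3)²h = πh³/27
dV/dt = πh²/9 · 3
At h = 12: dV/dt = 48π cm³/s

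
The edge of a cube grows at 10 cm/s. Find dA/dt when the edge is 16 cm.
1920 cm²/s

A = 6s²
dA/dt = 12s · ds/dt = 12·16·10 = 1920 cm²/s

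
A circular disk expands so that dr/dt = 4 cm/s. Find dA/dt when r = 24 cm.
192π cm²/s

A = πr²
dA/dt = 2πr · dr/dt = 2π(24)(4) = 192π cm²/s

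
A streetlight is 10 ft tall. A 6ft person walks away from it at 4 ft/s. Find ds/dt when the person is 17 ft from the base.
6 ft/s

By similar triangles: 10/(x+s) = 6/s
Solving: s = 6x/4
ds/dt = 6/4 · dx/dt = 3/2 · 4 = 6 ft/s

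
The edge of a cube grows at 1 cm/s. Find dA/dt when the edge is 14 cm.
168 cm²/s

A = 6s²
dA/dt = 12s · ds/dt = 12·14·1 = 168 cm²/s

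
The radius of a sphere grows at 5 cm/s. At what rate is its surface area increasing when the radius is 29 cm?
1160π cm²/s

S = 4πr²
dS/dt = dS/dr · dr/dt = 8πr · 5
At r = 29: dS/dt = 1160π cm²/s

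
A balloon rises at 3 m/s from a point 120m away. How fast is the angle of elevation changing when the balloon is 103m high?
0.014395 rad/s

tan(θ) = y/120
sec²(θ) · dθ/dt = (1/120) · dy/dt
dθ/dt = cos²(θ)/120 · 3 = 120/(120² + 103²) · 3
dθ/dt = 0.014395 rad/s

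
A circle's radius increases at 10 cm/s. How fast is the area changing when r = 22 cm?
440π cm²/s

A = πr²
dA/dt = 2πr · dr/dt = 2π(22)(10) = 440π cm²/s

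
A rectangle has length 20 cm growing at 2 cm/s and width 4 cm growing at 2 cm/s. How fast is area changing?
48 cm²/s

A = lw
dA/dt = w·dl/dt + l·dw/dt = 4·2 + 20·2 = 48 cm²/s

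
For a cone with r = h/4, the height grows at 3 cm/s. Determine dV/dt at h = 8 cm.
12π cm³/s

V = (1/3)π(h/4)²h = πh³/48
dV/dt = πh²/16 · 3
At h = 8: dV/dt = 12π cm³/s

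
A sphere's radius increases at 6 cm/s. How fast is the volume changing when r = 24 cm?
13824π cm³/s

V = (4/3)πr³
dV/dt = dV/dr · dr/dt = 4πr² · 6
At r = 24: dV/dt = 13824π cm³/s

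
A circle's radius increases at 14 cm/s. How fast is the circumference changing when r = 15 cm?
28π cm/s

C = 2πr
dC/dt = 2π · dr/dt = 2π · 14 = 28π cm/s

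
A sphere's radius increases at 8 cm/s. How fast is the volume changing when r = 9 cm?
2592π cm³/s

V = (4/3)πr³
dV/dt = dV/dr · dr/dt = 4πr² · 8
At r = 9: dV/dt = 2592π cm³/s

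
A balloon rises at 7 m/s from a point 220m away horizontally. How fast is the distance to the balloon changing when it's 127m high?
889√64529/64529 ≈ 3.5 m/s

z² = 220² + y²
z = √(220² + 127²) = √64529
dz/dt = y/z · dy/dt = 127/√64529 · 7 = 889√64529/64529 ≈ 3.5 m/s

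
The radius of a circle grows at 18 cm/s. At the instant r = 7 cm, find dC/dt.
36π cm/s

C = 2πr
dC/dt = 2π · dr/dt = 2π · 18 = 36π cm/s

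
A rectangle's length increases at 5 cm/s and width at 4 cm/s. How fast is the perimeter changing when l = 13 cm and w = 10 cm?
18 cm/s

P = 2(l + w)
dP/dt = 2(dl/dt + dw/dt) = 2(5 + 4) = 18 cm/s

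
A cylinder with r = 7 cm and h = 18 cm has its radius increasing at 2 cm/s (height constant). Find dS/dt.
128π cm²/s

S = 2πrh + 2πr² (lateral + bases)
dS/dt = (2πh + 4πr)·dr/dt = (2π·18 + 4π·7)·2
= 128π cm²/s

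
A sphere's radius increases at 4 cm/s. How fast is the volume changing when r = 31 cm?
15376π cm³/s

V = (4/3)πr³
dV/dt = dV/dr · dr/dt = 4πr² · 4
At r = 31: dV/dt = 15376π cm³/s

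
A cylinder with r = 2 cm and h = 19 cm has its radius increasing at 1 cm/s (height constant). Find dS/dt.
46π cm²/s

S = 2πrh + 2πr² (lateral + bases)
dS/dt = (2πh + 4πr)·dr/dt = (2π·19 + 4π·2)·1
= 46π cm²/s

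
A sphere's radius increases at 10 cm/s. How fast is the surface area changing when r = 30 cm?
2400π cm²/s

S = 4πr²
dS/dt = dS/dr · dr/dt = 8πr · 10
At r = 30: dS/dt = 2400π cm²/s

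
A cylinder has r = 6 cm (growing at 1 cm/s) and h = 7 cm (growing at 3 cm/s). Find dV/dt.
192π cm³/s

V = πr²h
dV/dt = 2πrh·dr/dt + πr²·dh/dt
= 2π(6)(7)(1) + π(6)²(3)
= 192π cm³/s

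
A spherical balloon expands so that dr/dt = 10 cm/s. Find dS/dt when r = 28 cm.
2240π cm²/s

S = 4πr²
dS/dt = dS/dr · dr/dt = 8πr · 10
At r = 28: dS/dt = 2240π cm²/s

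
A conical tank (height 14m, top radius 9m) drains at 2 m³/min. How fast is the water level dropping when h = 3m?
392/(729π) ≈ 0.1712 m/min

r/h = 9/14, so r = (9/14)h
V = (1/3)πr²h = (1/3)π((9/14)h)²h = (27/196)πh³
dV/dh = (81/196)πh²
dh/dt = (dV/dt)/(dV/dh) = -2/((81/196)π·3²) = -392/(729π) m/min
The level is dropping at 392/(729π) ≈ 0.1712 m/min.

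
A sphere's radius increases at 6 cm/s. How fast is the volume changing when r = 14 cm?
4704π cm³/s

V = (4/3)πr³
dV/dt = dV/dr · dr/dt = 4πr² · 6
At r = 14: dV/dt = 4704π cm³/s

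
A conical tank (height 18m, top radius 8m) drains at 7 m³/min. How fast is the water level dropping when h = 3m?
63/(16π) ≈ 1.253 m/min

r/h = 8/18, so r = (4/9)h
V = (1/3)πr²h = (1/3)π((4/9)h)²h = (16/243)πh³
dV/dh = (16/81)πh²
dh/dt = (dV/dt)/(dV/dh) = -7/((16/81)π·3²) = -63/(16π) m/min
The level is dropping at 63/(16π) ≈ 1.253 m/min.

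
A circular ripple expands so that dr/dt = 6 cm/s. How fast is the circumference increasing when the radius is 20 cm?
12π cm/s

C = 2πr
dC/dt = 2π · dr/dt = 2π · 6 = 12π cm/s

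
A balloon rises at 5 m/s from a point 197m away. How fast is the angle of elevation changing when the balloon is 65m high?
0.022889 rad/s

tan(θ) = y/197
sec²(θ) · dθ/dt = (1/197) · dy/dt
dθ/dt = cos²(θ)/197 · 5 = 197/(197² + 65²) · 5
dθ/dt = 0.022889 rad/s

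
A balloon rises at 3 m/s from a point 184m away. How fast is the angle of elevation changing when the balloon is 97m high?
0.012759 rad/s

tan(θ) = y/184
sec²(θ) · dθ/dt = (1/184) · dy/dt
dθ/dt = cos²(θ)/184 · 3 = 184/(184² + 97²) · 3
dθ/dt = 0.012759 rad/s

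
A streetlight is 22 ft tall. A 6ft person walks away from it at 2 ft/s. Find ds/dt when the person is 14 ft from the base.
3/4 ft/s

By similar triangles: 22/(x+s) = 6/s
Solving: s = 6x/16
ds/dt = 6/16 · dx/dt = 3/8 · 2 = 3/4 ft/s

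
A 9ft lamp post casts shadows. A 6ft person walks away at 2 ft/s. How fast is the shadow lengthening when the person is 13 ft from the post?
4 ft/s

By similar triangles: 9/(x+s) = 6/s
Solving: s = 6x/3
ds/dt = 6/3 · dx/dt = 2 · 2 = 4 ft/s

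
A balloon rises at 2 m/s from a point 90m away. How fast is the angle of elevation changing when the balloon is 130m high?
0.0072 rad/s

tan(θ) = y/90
sec²(θ) · dθ/dt = (1/90) · dy/dt
dθ/dt = cos²(θ)/90 · 2 = 90/(90² + 130²) · 2
dθ/dt = 0.0072 rad/s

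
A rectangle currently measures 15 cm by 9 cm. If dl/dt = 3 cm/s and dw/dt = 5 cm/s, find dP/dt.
16 cm/s

P = 2(l + w)
dP/dt = 2(dl/dt + dw/dt) = 2(3 + 5) = 16 cm/s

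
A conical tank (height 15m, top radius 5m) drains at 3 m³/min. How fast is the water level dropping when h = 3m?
3/π ≈ 0.9549 m/min

r/h = 5/15, so r = (1/3)h
V = (1/3)πr²h = (1/3)π((1/3)h)²h = (1/27)πh³
dV/dh = (1/9)πh²
dh/dt = (dV/dt)/(dV/dh) = -3/((1/9)π·3²) = -3/π m/min
The level is dropping at 3/π ≈ 0.9549 m/min.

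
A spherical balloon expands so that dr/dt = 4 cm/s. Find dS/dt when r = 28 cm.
896π cm²/s

S = 4πr²
dS/dt = dS/dr · dr/dt = 8πr · 4
At r = 28: dS/dt = 896π cm²/s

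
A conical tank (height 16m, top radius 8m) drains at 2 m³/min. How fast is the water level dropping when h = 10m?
2/(25π) ≈ 0.02546 m/min

r/h = 8/16, so r = (1/2)h
V = (1/3)πr²h = (1/3)π((1/2)h)²h = (1/12)πh³
dV/dh = (1/4)πh²
dh/dt = (dV/dt)/(dV/dh) = -2/((1/4)π·10²) = -2/(25π) m/min
The level is dropping at 2/(25π) ≈ 0.02546 m/min.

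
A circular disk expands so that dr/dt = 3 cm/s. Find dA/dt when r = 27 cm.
162π cm²/s

A = πr²
dA/dt = 2πr · dr/dt = 2π(27)(3) = 162π cm²/s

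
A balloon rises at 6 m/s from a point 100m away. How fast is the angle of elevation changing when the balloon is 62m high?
0.04334 rad/s

tan(θ) = y/100
sec²(θ) · dθ/dt = (1/100) · dy/dt
dθ/dt = cos²(θ)/100 · 6 = 100/(100² + 62²) · 6
dθ/dt = 0.04334 rad/s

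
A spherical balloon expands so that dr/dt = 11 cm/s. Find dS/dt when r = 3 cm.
264π cm²/s

S = 4πr²
dS/dt = dS/dr · dr/dt = 8πr · 11
At r = 3: dS/dt = 264π cm²/s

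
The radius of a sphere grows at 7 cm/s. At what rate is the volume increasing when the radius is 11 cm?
3388π cm³/s

V = (4/3)πr³
dV/dt = dV/dr · dr/dt = 4πr² · 7
At r = 11: dV/dt = 3388π cm³/s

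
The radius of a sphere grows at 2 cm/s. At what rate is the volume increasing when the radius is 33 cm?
8712π cm³/s

V = (4/3)πr³
dV/dt = dV/dr · dr/dt = 4πr² · 2
At r = 33: dV/dt = 8712π cm³/s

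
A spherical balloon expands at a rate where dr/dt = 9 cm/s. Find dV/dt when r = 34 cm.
41616π cm³/s

V = (4/3)πr³
dV/dt = dV/dr · dr/dt = 4πr² · 9
At r = 34: dV/dt = 41616π cm³/s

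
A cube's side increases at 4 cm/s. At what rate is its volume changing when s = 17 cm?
3468 cm³/s

V = s³
dV/dt = 3s² · ds/dt = 3·17²·4 = 3468 cm³/s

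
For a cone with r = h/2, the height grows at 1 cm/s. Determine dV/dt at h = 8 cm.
16π cm³/s

V = (1/3)π(h/2)²h = πh³/12
dV/dt = πh²/4 · 1
At h = 8: dV/dt = 16π cm³/s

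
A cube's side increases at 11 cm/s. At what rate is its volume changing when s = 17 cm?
9537 cm³/s

V = s³
dV/dt = 3s² · ds/dt = 3·17²·11 = 9537 cm³/s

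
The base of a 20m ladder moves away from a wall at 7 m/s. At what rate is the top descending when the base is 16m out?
28/3 ≈ 9.333 m/s

x² + y² = 20²
2x·dx/dt + 2y·dy/dt = 0
dy/dt = -x/y · dx/dt = -16/12 · 7 = -28/3 m/s
The top is descending at 28/3 ≈ 9.333 m/s.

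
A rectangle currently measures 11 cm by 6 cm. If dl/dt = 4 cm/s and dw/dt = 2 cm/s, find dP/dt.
12 cm/s

P = 2(l + w)
dP/dt = 2(dl/dt + dw/dt) = 2(4 + 2) = 12 cm/s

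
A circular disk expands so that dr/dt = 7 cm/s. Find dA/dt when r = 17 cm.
238π cm²/s

A = πr²
dA/dt = 2πr · dr/dt = 2π(17)(7) = 238π cm²/s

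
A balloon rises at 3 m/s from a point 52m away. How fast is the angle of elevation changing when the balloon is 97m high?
0.012879 rad/s

tan(θ) = y/52
sec²(θ) · dθ/dt = (1/52) · dy/dt
dθ/dt = cos²(θ)/52 · 3 = 52/(52² + 97²) · 3
dθ/dt = 0.012879 rad/s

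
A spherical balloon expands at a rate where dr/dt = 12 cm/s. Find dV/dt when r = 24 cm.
27648π cm³/s

V = (4/3)πr³
dV/dt = dV/dr · dr/dt = 4πr² · 12
At r = 24: dV/dt = 27648π cm³/s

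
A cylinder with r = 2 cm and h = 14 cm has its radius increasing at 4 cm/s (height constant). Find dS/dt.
144π cm²/s

S = 2πrh + 2πr² (lateral + bases)
dS/dt = (2πh + 4πr)·dr/dt = (2π·14 + 4π·2)·4
= 144π cm²/s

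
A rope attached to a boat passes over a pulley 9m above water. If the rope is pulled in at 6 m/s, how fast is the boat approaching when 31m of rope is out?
93√55/110 ≈ 6.27 m/s

rope² = x² + 9²
x = √(31² - 9²) = 4√55
dx/dt = (rope/x) · d(rope)/dt = (31/(4√55)) · (-6) = -93√55/110 m/s
The boat approaches at 93√55/110 ≈ 6.27 m/s.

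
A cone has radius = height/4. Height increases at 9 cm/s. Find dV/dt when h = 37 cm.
12321π/16 cm³/s

V = (1/3)π(h/4)²h = πh³/48
dV/dt = πh²/16 · 9
At h = 37: dV/dt = 12321π/16 cm³/s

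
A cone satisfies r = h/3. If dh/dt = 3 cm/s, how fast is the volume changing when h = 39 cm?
507π cm³/s

V = (1/3)π(h/3)²h = πh³/27
dV/dt = πh²/9 · 3
At h = 39: dV/dt = 507π cm³/s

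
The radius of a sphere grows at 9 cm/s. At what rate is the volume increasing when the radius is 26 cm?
24336π cm³/s

V = (4/3)πr³
dV/dt = dV/dr · dr/dt = 4πr² · 9
At r = 26: dV/dt = 24336π cm³/s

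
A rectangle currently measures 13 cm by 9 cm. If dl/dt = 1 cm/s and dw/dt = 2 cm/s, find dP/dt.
6 cm/s

P = 2(l + w)
dP/dt = 2(dl/dt + dw/dt) = 2(1 + 2) = 6 cm/s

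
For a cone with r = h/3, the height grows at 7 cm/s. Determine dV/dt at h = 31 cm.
6727π/9 cm³/s

V = (1/3)π(h/3)²h = πh³/27
dV/dt = πh²/9 · 7
At h = 31: dV/dt = 6727π/9 cm³/s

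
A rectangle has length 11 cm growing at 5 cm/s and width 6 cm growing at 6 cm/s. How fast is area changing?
96 cm²/s

A = lw
dA/dt = w·dl/dt + l·dw/dt = 6·5 + 11·6 = 96 cm²/s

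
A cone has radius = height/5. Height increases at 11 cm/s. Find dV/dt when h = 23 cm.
5819π/25 cm³/s

V = (1/3)π(h/5)²h = πh³/75
dV/dt = πh²/25 · 11
At h = 23: dV/dt = 5819π/25 cm³/s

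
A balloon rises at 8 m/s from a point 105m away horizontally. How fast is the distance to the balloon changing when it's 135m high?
36√130/65 ≈ 6.315 m/s

z² = 105² + y²
z = √(105² + 135²) = 15√130
dz/dt = y/z · dy/dt = 135/(15√130) · 8 = 36√130/65 ≈ 6.315 m/s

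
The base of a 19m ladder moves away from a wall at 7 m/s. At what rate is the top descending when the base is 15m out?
105√34/68 ≈ 9.004 m/s

x² + y² = 19²
2x·dx/dt + 2y·dy/dt = 0
dy/dt = -x/y · dx/dt = -15/(2√34) · 7 = -105√34/68 m/s
The top is descending at 105√34/68 ≈ 9.004 m/s.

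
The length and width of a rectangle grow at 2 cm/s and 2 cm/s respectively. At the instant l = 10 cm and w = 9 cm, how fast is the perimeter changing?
8 cm/s

P = 2(l + w)
dP/dt = 2(dl/dt + dw/dt) = 2(2 + 2) = 8 cm/s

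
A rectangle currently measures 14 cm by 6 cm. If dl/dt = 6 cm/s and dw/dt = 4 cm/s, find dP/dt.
20 cm/s

P = 2(l + w)
dP/dt = 2(dl/dt + dw/dt) = 2(6 + 4) = 20 cm/s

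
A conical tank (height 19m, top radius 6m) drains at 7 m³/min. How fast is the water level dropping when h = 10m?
2527/(3600π) ≈ 0.2234 m/min

r/h = 6/19, so r = (6/19)h
V = (1/3)πr²h = (1/3)π((6/19)h)²h = (12/361)πh³
dV/dh = (36/361)πh²
dh/dt = (dV/dt)/(dV/dh) = -7/((36/361)π·10²) = -2527/(3600π) m/min
The level is dropping at 2527/(3600π) ≈ 0.2234 m/min.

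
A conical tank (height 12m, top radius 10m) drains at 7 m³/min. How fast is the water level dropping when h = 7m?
36/(175π) ≈ 0.06548 m/min

r/h = 10/12, so r = (5/6)h
V = (1/3)πr²h = (1/3)π((5/6)h)²h = (25/108)πh³
dV/dh = (25/36)πh²
dh/dt = (dV/dt)/(dV/dh) = -7/((25/36)π·7²) = -36/(175π) m/min
The level is dropping at 36/(175π) ≈ 0.06548 m/min.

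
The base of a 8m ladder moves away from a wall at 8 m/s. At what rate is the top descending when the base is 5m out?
40√39/39 ≈ 6.405 m/s

x² + y² = 8²
2x·dx/dt + 2y·dy/dt = 0
dy/dt = -x/y · dx/dt = -5/√39 · 8 = -40√39/39 m/s
The top is descending at 40√39/39 ≈ 6.405 m/s.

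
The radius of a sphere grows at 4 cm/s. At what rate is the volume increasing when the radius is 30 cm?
14400π cm³/s

V = (4/3)πr³
dV/dt = dV/dr · dr/dt = 4πr² · 4
At r = 30: dV/dt = 14400π cm³/s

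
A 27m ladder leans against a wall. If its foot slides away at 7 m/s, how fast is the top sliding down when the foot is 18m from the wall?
14√5/5 ≈ 6.261 m/s

x² + y² = 27²
2x·dx/dt + 2y·dy/dt = 0
dy/dt = -x/y · dx/dt = -18/(9√5) · 7 = -14√5/5 m/s
The top is descending at 14√5/5 ≈ 6.261 m/s.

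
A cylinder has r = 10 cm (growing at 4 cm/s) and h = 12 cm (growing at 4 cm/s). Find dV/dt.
1360π cm³/s

V = πr²h
dV/dt = 2πrh·dr/dt + πr²·dh/dt
= 2π(10)(12)(4) + π(10)²(4)
= 1360π cm³/s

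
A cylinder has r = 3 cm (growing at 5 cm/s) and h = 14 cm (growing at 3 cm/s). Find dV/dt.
447π cm³/s

V = πr²h
dV/dt = 2πrh·dr/dt + πr²·dh/dt
= 2π(3)(14)(5) + π(3)²(3)
= 447π cm³/s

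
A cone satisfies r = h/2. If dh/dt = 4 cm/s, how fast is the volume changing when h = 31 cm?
961π cm³/s

V = (1/3)π(h/2)²h = πh³/12
dV/dt = πh²/4 · 4
At h = 31: dV/dt = 961π cm³/s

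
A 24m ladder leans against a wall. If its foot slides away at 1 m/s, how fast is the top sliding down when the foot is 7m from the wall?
7√527/527 ≈ 0.3049 m/s

x² + y² = 24²
2x·dx/dt + 2y·dy/dt = 0
dy/dt = -x/y · dx/dt = -7/√527 · 1 = -7√527/527 m/s
The top is descending at 7√527/527 ≈ 0.3049 m/s.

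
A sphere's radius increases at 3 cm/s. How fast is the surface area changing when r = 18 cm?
432π cm²/s

S = 4πr²
dS/dt = dS/dr · dr/dt = 8πr · 3
At r = 18: dS/dt = 432π cm²/s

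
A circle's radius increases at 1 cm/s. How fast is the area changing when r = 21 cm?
42π cm²/s

A = πr²
dA/dt = 2πr · dr/dt = 2π(21)(1) = 42π cm²/s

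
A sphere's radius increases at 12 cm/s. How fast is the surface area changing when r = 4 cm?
384π cm²/s

S = 4πr²
dS/dt = dS/dr · dr/dt = 8πr · 12
At r = 4: dS/dt = 384π cm²/s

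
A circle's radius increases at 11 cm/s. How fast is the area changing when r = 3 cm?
66π cm²/s

A = πr²
dA/dt = 2πr · dr/dt = 2π(3)(11) = 66π cm²/s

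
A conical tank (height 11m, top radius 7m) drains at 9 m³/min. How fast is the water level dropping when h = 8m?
1089/(3136π) ≈ 0.1105 m/min

r/h = 7/11, so r = (7/11)h
V = (1/3)πr²h = (1/3)π((7/11)h)²h = (49/363)πh³
dV/dh = (49/121)πh²
dh/dt = (dV/dt)/(dV/dh) = -9/((49/121)π·8²) = -1089/(3136π) m/min
The level is dropping at 1089/(3136π) ≈ 0.1105 m/min.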